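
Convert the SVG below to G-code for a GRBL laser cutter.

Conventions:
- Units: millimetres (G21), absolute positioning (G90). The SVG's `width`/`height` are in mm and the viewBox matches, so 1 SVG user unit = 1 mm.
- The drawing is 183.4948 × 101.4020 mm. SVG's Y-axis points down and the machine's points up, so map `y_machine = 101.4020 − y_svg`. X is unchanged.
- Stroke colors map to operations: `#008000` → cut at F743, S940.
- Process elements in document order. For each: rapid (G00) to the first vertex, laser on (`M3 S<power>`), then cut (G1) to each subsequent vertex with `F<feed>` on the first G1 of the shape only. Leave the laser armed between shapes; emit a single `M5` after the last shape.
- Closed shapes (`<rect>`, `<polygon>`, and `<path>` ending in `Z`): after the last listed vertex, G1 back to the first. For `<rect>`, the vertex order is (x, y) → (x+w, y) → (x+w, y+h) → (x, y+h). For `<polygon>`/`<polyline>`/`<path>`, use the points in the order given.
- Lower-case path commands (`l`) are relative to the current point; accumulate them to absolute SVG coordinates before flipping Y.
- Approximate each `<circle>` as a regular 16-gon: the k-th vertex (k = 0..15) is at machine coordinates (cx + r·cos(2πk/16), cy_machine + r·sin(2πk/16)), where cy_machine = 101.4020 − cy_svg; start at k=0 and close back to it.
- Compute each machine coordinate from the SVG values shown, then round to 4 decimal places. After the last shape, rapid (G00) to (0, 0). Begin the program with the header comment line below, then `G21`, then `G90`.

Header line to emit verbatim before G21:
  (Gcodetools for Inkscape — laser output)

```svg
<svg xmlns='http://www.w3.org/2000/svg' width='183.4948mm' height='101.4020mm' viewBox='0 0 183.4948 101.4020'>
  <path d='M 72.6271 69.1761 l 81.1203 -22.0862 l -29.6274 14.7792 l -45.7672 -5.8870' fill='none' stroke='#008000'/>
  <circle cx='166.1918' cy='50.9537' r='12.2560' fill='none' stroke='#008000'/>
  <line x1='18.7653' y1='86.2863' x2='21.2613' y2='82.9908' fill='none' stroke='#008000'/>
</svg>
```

Since the viewBox matches the mm dimensions, user units are millimetres directly. The only transform is the Y-flip y_m = 101.4020 − y_svg.

Shape 1 is a open polyline drawn with `<path>`. Its stroke #008000 means cut at S940, F743. After flipping Y the toolpath is (72.6271,32.2259) → (153.7474,54.3121) → (124.1200,39.5329) → (78.3528,45.4199).

Shape 2 is a circle drawn with `<circle>`. Its stroke #008000 means cut at S940, F743. After flipping Y the toolpath is (178.4478,50.4483) → (177.5149,55.1385) → (174.8581,59.1146) → (170.8820,61.7714) → (166.1918,62.7043) → (161.5016,61.7714) → (157.5255,59.1146) → (154.8687,55.1385) → (153.9358,50.4483) → (154.8687,45.7581) → (157.5255,41.7820) → (161.5016,39.1252) → (166.1918,38.1923) → (170.8820,39.1252) → (174.8581,41.7820) → (177.5149,45.7581) → (178.4478,50.4483), returning to the start.

Shape 3 is a line segment drawn with `<line>`. Its stroke #008000 means cut at S940, F743. After flipping Y the toolpath is (18.7653,15.1157) → (21.2613,18.4112).

(Gcodetools for Inkscape — laser output)
G21
G90
G00 X72.6271 Y32.2259
M3 S940
G1 X153.7474 Y54.3121 F743
G1 X124.1200 Y39.5329
G1 X78.3528 Y45.4199
G00 X178.4478 Y50.4483
M3 S940
G1 X177.5149 Y55.1385 F743
G1 X174.8581 Y59.1146
G1 X170.8820 Y61.7714
G1 X166.1918 Y62.7043
G1 X161.5016 Y61.7714
G1 X157.5255 Y59.1146
G1 X154.8687 Y55.1385
G1 X153.9358 Y50.4483
G1 X154.8687 Y45.7581
G1 X157.5255 Y41.7820
G1 X161.5016 Y39.1252
G1 X166.1918 Y38.1923
G1 X170.8820 Y39.1252
G1 X174.8581 Y41.7820
G1 X177.5149 Y45.7581
G1 X178.4478 Y50.4483
G00 X18.7653 Y15.1157
M3 S940
G1 X21.2613 Y18.4112 F743
M5
G00 X0.0000 Y0.0000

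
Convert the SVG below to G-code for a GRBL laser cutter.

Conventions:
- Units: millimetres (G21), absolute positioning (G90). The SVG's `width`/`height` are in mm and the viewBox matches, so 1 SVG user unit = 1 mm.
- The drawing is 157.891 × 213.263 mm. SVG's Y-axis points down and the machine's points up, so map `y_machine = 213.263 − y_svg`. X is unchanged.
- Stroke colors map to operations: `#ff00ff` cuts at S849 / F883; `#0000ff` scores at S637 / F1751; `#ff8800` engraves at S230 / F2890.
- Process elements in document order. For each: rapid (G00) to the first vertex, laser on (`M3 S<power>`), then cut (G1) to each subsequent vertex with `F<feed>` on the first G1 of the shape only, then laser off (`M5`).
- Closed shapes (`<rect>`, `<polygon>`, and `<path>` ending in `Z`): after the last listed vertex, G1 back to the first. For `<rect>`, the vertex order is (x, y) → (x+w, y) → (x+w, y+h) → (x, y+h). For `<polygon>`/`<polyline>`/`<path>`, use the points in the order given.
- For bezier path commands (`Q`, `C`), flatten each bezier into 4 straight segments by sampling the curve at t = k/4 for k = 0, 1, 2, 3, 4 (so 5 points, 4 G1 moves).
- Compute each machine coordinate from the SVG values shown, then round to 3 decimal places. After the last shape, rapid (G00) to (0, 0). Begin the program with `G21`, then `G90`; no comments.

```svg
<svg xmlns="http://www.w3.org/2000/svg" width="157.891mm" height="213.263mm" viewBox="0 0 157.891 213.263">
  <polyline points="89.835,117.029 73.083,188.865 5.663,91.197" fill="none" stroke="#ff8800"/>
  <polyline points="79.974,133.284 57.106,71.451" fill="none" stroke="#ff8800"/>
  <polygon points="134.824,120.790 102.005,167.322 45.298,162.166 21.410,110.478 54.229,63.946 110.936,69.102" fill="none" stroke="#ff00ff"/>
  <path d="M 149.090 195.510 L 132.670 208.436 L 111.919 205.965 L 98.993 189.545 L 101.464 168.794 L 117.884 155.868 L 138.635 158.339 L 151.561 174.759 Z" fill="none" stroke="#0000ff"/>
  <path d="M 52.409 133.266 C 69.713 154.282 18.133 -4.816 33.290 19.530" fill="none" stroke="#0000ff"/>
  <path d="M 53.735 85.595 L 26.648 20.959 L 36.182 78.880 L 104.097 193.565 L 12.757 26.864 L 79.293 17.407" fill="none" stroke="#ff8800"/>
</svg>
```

1 u = 1 mm; y_m = 213.263 − y.

[1] `<polyline>` open polyline, #ff8800→engrave S230 F2890: (89.835,96.234) → (73.083,24.398) → (5.663,122.066)

[2] `<polyline>` line segment, #ff8800→engrave S230 F2890: (79.974,79.979) → (57.106,141.812)

[3] `<polygon>` regular polygon, #ff00ff→cut S849 F883: (134.824,92.473) → (102.005,45.941) → (45.298,51.097) → (21.410,102.785) → (54.229,149.317) → (110.936,144.161) → (134.824,92.473) (closed)

[4] `<path>` regular polygon, #0000ff→score S637 F1751: (149.090,17.753) → (132.670,4.827) → (111.919,7.298) → (98.993,23.718) → (101.464,44.469) → (117.884,57.395) → (138.635,54.924) → (151.561,38.504) → (149.090,17.753) (closed)

[5] `<path>` cubic bezier, #0000ff→score S637 F1751: (52.409,79.997) → (54.590,92.326) → (43.655,138.114) → (32.316,183.277) → (33.290,193.733)

[6] `<path>` open polyline, #ff8800→engrave S230 F2890: (53.735,127.668) → (26.648,192.304) → (36.182,134.383) → (104.097,19.698) → (12.757,186.399) → (79.293,195.856)

G21
G90
G00 X89.835 Y96.234
M3 S230
G1 X73.083 Y24.398 F2890
G1 X5.663 Y122.066
M5
G00 X79.974 Y79.979
M3 S230
G1 X57.106 Y141.812 F2890
M5
G00 X134.824 Y92.473
M3 S849
G1 X102.005 Y45.941 F883
G1 X45.298 Y51.097
G1 X21.410 Y102.785
G1 X54.229 Y149.317
G1 X110.936 Y144.161
G1 X134.824 Y92.473
M5
G00 X149.090 Y17.753
M3 S637
G1 X132.670 Y4.827 F1751
G1 X111.919 Y7.298
G1 X98.993 Y23.718
G1 X101.464 Y44.469
G1 X117.884 Y57.395
G1 X138.635 Y54.924
G1 X151.561 Y38.504
G1 X149.090 Y17.753
M5
G00 X52.409 Y79.997
M3 S637
G1 X54.590 Y92.326 F1751
G1 X43.655 Y138.114
G1 X32.316 Y183.277
G1 X33.290 Y193.733
M5
G00 X53.735 Y127.668
M3 S230
G1 X26.648 Y192.304 F2890
G1 X36.182 Y134.383
G1 X104.097 Y19.698
G1 X12.757 Y186.399
G1 X79.293 Y195.856
M5
G00 X0.000 Y0.000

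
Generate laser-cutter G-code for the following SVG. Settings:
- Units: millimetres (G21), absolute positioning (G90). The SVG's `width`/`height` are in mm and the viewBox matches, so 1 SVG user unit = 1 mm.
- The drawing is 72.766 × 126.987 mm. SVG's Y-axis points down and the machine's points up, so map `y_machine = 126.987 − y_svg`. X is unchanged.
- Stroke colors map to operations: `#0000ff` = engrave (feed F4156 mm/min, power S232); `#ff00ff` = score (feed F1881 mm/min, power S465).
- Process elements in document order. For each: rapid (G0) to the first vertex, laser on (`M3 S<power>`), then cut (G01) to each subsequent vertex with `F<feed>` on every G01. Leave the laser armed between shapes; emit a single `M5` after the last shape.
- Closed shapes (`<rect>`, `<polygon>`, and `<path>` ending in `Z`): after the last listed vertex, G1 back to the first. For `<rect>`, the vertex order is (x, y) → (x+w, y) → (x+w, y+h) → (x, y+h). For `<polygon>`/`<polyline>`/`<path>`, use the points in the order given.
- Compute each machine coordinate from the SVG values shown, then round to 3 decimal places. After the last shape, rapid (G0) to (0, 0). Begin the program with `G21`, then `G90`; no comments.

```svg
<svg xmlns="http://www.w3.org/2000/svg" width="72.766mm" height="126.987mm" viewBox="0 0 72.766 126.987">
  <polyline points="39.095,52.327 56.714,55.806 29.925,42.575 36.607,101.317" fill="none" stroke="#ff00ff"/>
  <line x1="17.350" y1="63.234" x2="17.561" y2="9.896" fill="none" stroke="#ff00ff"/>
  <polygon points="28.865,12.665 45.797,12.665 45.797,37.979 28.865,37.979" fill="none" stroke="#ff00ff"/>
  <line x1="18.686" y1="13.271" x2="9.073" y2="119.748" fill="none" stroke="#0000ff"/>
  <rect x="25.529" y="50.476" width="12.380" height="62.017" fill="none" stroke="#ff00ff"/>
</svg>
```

G21
G90
G0 X39.095 Y74.660
M3 S465
G01 X56.714 Y71.181 F1881
G01 X29.925 Y84.412 F1881
G01 X36.607 Y25.670 F1881
G0 X17.350 Y63.753
M3 S465
G01 X17.561 Y117.091 F1881
G0 X28.865 Y114.322
M3 S465
G01 X45.797 Y114.322 F1881
G01 X45.797 Y89.008 F1881
G01 X28.865 Y89.008 F1881
G01 X28.865 Y114.322 F1881
G0 X18.686 Y113.716
M3 S232
G01 X9.073 Y7.239 F4156
G0 X25.529 Y76.511
M3 S465
G01 X37.909 Y76.511 F1881
G01 X37.909 Y14.494 F1881
G01 X25.529 Y14.494 F1881
G01 X25.529 Y76.511 F1881
M5
G0 X0.000 Y0.000

1 u = 1 mm; y_m = 126.987 − y.

[1] `<polyline>` open polyline, #ff00ff→score S465 F1881: (39.095,74.660) → (56.714,71.181) → (29.925,84.412) → (36.607,25.670)

[2] `<line>` line segment, #ff00ff→score S465 F1881: (17.350,63.753) → (17.561,117.091)

[3] `<polygon>` rectangle, #ff00ff→score S465 F1881: (28.865,114.322) → (45.797,114.322) → (45.797,89.008) → (28.865,89.008) → (28.865,114.322) (closed)

[4] `<line>` line segment, #0000ff→engrave S232 F4156: (18.686,113.716) → (9.073,7.239)

[5] `<rect>` rectangle, #ff00ff→score S465 F1881: (25.529,76.511) → (37.909,76.511) → (37.909,14.494) → (25.529,14.494) → (25.529,76.511) (closed)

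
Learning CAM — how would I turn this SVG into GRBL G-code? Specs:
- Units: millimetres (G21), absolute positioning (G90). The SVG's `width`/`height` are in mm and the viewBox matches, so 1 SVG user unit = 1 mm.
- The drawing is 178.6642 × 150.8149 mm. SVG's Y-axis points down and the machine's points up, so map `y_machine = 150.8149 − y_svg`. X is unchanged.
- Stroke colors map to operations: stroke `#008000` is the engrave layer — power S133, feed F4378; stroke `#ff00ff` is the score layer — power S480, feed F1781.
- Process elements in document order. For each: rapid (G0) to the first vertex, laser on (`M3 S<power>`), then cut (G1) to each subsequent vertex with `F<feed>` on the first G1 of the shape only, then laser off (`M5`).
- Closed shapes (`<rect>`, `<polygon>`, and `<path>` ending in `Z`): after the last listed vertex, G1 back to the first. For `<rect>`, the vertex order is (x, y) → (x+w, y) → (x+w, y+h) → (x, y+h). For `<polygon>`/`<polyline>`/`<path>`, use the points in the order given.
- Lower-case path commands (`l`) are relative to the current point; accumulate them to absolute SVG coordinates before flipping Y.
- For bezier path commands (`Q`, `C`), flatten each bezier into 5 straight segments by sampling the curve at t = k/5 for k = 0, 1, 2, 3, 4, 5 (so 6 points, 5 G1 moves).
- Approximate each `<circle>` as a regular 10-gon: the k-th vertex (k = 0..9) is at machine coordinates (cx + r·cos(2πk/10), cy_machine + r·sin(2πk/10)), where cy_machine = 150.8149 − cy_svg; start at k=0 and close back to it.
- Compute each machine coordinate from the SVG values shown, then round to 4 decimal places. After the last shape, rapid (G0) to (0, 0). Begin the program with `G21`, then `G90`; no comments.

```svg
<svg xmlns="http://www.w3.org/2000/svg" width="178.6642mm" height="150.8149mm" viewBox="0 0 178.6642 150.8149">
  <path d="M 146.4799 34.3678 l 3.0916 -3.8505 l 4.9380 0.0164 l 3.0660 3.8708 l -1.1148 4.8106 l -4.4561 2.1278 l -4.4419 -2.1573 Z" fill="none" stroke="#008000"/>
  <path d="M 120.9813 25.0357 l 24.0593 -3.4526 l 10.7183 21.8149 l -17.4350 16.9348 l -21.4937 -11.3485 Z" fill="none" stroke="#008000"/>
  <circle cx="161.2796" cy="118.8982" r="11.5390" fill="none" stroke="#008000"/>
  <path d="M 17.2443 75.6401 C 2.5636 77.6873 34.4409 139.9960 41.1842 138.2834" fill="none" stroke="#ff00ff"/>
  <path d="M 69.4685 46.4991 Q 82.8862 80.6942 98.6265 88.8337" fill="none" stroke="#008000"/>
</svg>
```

Since the viewBox matches the mm dimensions, user units are millimetres directly. The only transform is the Y-flip y_m = 150.8149 − y_svg.

Shape 1 is a regular polygon drawn with `<path>`. Its stroke #008000 means engrave at S133, F4378. After flipping Y the toolpath is (146.4799,116.4471) → (149.5715,120.2976) → (154.5095,120.2812) → (157.5755,116.4104) → (156.4607,111.5998) → (152.0046,109.4720) → (147.5627,111.6293) → (146.4799,116.4471), returning to the start.

Shape 2 is a regular polygon drawn with `<path>`. Its stroke #008000 means engrave at S133, F4378. After flipping Y the toolpath is (120.9813,125.7792) → (145.0406,129.2318) → (155.7589,107.4169) → (138.3239,90.4821) → (116.8302,101.8306) → (120.9813,125.7792), returning to the start.

Shape 3 is a circle drawn with `<circle>`. Its stroke #008000 means engrave at S133, F4378. After flipping Y the toolpath is (172.8186,31.9167) → (170.6148,38.6992) → (164.8453,42.8909) → (157.7139,42.8909) → (151.9444,38.6992) → (149.7406,31.9167) → (151.9444,25.1342) → (157.7139,20.9425) → (164.8453,20.9425) → (170.6148,25.1342) → (172.8186,31.9167), returning to the start.

Shape 4 is a cubic bezier drawn with `<path>`. Its stroke #ff00ff means score at S480, F1781. After flipping Y the toolpath is (17.2443,75.1748) → (13.4493,67.7094) → (17.3870,51.7467) → (25.6162,33.2525) → (34.6957,18.1922) → (41.1842,12.5315).

Shape 5 is a quadratic bezier drawn with `<path>`. Its stroke #008000 means engrave at S133, F4378. After flipping Y the toolpath is (69.4685,104.3158) → (74.9285,91.6800) → (80.5743,81.1286) → (86.4059,72.6617) → (92.4233,66.2792) → (98.6265,61.9812).

G21
G90
G0 X146.4799 Y116.4471
M3 S133
G1 X149.5715 Y120.2976 F4378
G1 X154.5095 Y120.2812
G1 X157.5755 Y116.4104
G1 X156.4607 Y111.5998
G1 X152.0046 Y109.4720
G1 X147.5627 Y111.6293
G1 X146.4799 Y116.4471
M5
G0 X120.9813 Y125.7792
M3 S133
G1 X145.0406 Y129.2318 F4378
G1 X155.7589 Y107.4169
G1 X138.3239 Y90.4821
G1 X116.8302 Y101.8306
G1 X120.9813 Y125.7792
M5
G0 X172.8186 Y31.9167
M3 S133
G1 X170.6148 Y38.6992 F4378
G1 X164.8453 Y42.8909
G1 X157.7139 Y42.8909
G1 X151.9444 Y38.6992
G1 X149.7406 Y31.9167
G1 X151.9444 Y25.1342
G1 X157.7139 Y20.9425
G1 X164.8453 Y20.9425
G1 X170.6148 Y25.1342
G1 X172.8186 Y31.9167
M5
G0 X17.2443 Y75.1748
M3 S480
G1 X13.4493 Y67.7094 F1781
G1 X17.3870 Y51.7467
G1 X25.6162 Y33.2525
G1 X34.6957 Y18.1922
G1 X41.1842 Y12.5315
M5
G0 X69.4685 Y104.3158
M3 S133
G1 X74.9285 Y91.6800 F4378
G1 X80.5743 Y81.1286
G1 X86.4059 Y72.6617
G1 X92.4233 Y66.2792
G1 X98.6265 Y61.9812
M5
G0 X0.0000 Y0.0000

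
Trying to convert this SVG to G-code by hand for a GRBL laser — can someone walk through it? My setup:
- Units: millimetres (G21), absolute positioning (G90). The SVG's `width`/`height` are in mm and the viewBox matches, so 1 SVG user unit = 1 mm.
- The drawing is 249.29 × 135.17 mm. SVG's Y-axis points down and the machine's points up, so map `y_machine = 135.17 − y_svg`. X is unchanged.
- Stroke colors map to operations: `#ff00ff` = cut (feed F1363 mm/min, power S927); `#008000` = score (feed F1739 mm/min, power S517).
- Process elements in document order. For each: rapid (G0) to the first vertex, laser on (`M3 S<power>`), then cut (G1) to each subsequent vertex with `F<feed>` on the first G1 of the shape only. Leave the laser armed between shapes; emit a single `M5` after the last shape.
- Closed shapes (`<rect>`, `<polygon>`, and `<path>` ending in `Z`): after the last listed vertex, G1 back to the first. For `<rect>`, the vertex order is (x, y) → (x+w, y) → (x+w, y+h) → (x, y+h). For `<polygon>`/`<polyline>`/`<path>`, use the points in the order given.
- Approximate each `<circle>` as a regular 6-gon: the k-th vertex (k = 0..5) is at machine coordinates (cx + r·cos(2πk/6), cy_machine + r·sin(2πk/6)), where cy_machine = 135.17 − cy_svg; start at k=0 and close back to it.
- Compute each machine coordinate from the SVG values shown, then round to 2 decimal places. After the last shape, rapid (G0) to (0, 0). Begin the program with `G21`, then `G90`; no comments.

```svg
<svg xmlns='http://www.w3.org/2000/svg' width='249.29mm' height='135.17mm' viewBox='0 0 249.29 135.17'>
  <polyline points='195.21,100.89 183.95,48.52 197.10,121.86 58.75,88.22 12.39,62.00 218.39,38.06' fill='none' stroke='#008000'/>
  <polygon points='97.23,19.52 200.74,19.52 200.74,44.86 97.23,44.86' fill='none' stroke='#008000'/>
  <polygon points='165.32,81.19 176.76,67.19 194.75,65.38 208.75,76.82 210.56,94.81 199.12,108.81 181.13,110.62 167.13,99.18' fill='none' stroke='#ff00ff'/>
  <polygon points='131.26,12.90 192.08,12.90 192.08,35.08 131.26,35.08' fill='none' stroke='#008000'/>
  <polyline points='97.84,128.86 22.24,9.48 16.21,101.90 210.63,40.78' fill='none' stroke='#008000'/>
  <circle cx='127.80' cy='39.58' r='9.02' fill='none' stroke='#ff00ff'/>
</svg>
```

viewBox `0 0 249.29 135.17` with mm width/height → 1 unit = 1 mm. Flip: y_m = 135.17 − y_svg.

**Shape 1** — `<polyline>` open polyline, stroke `#008000` → score (S517, F1739). Machine vertices: (195.21,34.28) → (183.95,86.65) → (197.10,13.31) → (58.75,46.95) → (12.39,73.17) → (218.39,97.11). Open path.

**Shape 2** — `<polygon>` rectangle, stroke `#008000` → score (S517, F1739). Machine vertices: (97.23,115.65) → (200.74,115.65) → (200.74,90.31) → (97.23,90.31) → (97.23,115.65). Closed: final G1 returns to the first vertex.

**Shape 3** — `<polygon>` regular polygon, stroke `#ff00ff` → cut (S927, F1363). Machine vertices: (165.32,53.98) → (176.76,67.98) → (194.75,69.79) → (208.75,58.35) → (210.56,40.36) → (199.12,26.36) → (181.13,24.55) → (167.13,35.99) → (165.32,53.98). Closed: final G1 returns to the first vertex.

**Shape 4** — `<polygon>` rectangle, stroke `#008000` → score (S517, F1739). Machine vertices: (131.26,122.27) → (192.08,122.27) → (192.08,100.09) → (131.26,100.09) → (131.26,122.27). Closed: final G1 returns to the first vertex.

**Shape 5** — `<polyline>` open polyline, stroke `#008000` → score (S517, F1739). Machine vertices: (97.84,6.31) → (22.24,125.69) → (16.21,33.27) → (210.63,94.39). Open path.

**Shape 6** — `<circle>` circle, stroke `#ff00ff` → cut (S927, F1363). Machine vertices: (136.82,95.59) → (132.31,103.40) → (123.29,103.40) → (118.78,95.59) → (123.29,87.78) → (132.31,87.78) → (136.82,95.59). Closed: final G1 returns to the first vertex.

G21
G90
G0 X195.21 Y34.28
M3 S517
G1 X183.95 Y86.65 F1739
G1 X197.10 Y13.31
G1 X58.75 Y46.95
G1 X12.39 Y73.17
G1 X218.39 Y97.11
G0 X97.23 Y115.65
M3 S517
G1 X200.74 Y115.65 F1739
G1 X200.74 Y90.31
G1 X97.23 Y90.31
G1 X97.23 Y115.65
G0 X165.32 Y53.98
M3 S927
G1 X176.76 Y67.98 F1363
G1 X194.75 Y69.79
G1 X208.75 Y58.35
G1 X210.56 Y40.36
G1 X199.12 Y26.36
G1 X181.13 Y24.55
G1 X167.13 Y35.99
G1 X165.32 Y53.98
G0 X131.26 Y122.27
M3 S517
G1 X192.08 Y122.27 F1739
G1 X192.08 Y100.09
G1 X131.26 Y100.09
G1 X131.26 Y122.27
G0 X97.84 Y6.31
M3 S517
G1 X22.24 Y125.69 F1739
G1 X16.21 Y33.27
G1 X210.63 Y94.39
G0 X136.82 Y95.59
M3 S927
G1 X132.31 Y103.40 F1363
G1 X123.29 Y103.40
G1 X118.78 Y95.59
G1 X123.29 Y87.78
G1 X132.31 Y87.78
G1 X136.82 Y95.59
M5
G0 X0.00 Y0.00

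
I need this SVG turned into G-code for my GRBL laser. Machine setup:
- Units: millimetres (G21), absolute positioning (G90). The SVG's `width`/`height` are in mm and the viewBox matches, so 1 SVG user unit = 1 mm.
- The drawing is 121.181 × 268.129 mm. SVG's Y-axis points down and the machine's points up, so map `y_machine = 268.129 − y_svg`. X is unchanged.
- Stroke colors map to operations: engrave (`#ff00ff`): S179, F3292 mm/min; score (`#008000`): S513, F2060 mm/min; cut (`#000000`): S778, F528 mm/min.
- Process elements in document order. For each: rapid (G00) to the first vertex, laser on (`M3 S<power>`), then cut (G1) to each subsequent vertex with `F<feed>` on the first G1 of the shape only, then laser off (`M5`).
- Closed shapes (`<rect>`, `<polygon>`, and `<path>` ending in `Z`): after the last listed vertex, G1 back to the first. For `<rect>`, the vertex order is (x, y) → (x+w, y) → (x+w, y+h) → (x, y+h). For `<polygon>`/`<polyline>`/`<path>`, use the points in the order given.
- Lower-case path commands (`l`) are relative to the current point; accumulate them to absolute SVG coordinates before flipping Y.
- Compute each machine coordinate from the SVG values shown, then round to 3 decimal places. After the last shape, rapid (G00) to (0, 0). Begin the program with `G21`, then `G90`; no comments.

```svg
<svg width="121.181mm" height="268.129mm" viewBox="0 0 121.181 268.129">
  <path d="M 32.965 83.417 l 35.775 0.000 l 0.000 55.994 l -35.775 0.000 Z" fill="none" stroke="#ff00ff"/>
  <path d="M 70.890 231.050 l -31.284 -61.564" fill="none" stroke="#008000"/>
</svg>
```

1 u = 1 mm; y_m = 268.129 − y.

[1] `<path>` rectangle, #ff00ff→engrave S179 F3292: (32.965,184.712) → (68.740,184.712) → (68.740,128.718) → (32.965,128.718) → (32.965,184.712) (closed)

[2] `<path>` line segment, #008000→score S513 F2060: (70.890,37.079) → (39.606,98.643)

G21
G90
G00 X32.965 Y184.712
M3 S179
G1 X68.740 Y184.712 F3292
G1 X68.740 Y128.718
G1 X32.965 Y128.718
G1 X32.965 Y184.712
M5
G00 X70.890 Y37.079
M3 S513
G1 X39.606 Y98.643 F2060
M5
G00 X0.000 Y0.000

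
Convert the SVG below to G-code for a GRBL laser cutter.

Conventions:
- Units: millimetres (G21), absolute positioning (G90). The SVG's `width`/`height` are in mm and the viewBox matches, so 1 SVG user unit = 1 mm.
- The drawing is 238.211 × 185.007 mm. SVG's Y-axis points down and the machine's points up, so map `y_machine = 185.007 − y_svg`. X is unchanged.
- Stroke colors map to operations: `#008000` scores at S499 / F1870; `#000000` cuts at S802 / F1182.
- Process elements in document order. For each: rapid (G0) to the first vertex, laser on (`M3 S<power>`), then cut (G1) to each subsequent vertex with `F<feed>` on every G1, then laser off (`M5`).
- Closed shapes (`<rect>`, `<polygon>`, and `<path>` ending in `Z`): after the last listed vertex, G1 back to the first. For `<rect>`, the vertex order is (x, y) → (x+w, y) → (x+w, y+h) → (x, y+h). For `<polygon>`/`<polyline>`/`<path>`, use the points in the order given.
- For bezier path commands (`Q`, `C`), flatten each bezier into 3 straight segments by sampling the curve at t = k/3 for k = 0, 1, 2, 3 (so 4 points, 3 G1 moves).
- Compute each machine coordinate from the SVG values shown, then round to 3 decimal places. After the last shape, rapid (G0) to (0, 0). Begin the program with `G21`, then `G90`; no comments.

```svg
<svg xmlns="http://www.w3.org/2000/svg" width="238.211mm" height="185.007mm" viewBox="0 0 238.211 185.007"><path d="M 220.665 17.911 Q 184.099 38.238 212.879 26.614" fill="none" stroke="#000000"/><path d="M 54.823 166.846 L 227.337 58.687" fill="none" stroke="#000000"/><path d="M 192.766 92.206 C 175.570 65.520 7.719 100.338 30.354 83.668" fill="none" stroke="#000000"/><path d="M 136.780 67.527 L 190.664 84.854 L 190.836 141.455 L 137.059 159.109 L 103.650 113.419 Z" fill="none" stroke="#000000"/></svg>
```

G21
G90
G0 X220.665 Y167.096
M3 S802
G1 X203.548 Y157.095 F1182
G1 X200.953 Y154.194 F1182
G1 X212.879 Y158.393 F1182
M5
G0 X54.823 Y18.161
M3 S802
G1 X227.337 Y126.320 F1182
M5
G0 X192.766 Y92.801
M3 S802
G1 X137.987 Y103.171 F1182
G1 X58.579 Y97.647 F1182
G1 X30.354 Y101.339 F1182
M5
G0 X136.780 Y117.480
M3 S802
G1 X190.664 Y100.153 F1182
G1 X190.836 Y43.552 F1182
G1 X137.059 Y25.898 F1182
G1 X103.650 Y71.588 F1182
G1 X136.780 Y117.480 F1182
M5
G0 X0.000 Y0.000

viewBox `0 0 238.211 185.007` with mm width/height → 1 unit = 1 mm. Flip: y_m = 185.007 − y_svg.

**Shape 1** — `<path>` quadratic bezier, stroke `#000000` → cut (S802, F1182). Control points (SVG): P0=(220.665,17.911), P1=(184.099,38.238), P2=(212.879,26.614); sampled at t=k/3. Machine vertices: (220.665,167.096) → (203.548,157.095) → (200.953,154.194) → (212.879,158.393). Open path.

**Shape 2** — `<path>` line segment, stroke `#000000` → cut (S802, F1182). Machine vertices: (54.823,18.161) → (227.337,126.320). Open path.

**Shape 3** — `<path>` cubic bezier, stroke `#000000` → cut (S802, F1182). Control points (SVG): P0=(192.766,92.206), P1=(175.570,65.520), P2=(7.719,100.338), P3=(30.354,83.668); sampled at t=k/3. Machine vertices: (192.766,92.801) → (137.987,103.171) → (58.579,97.647) → (30.354,101.339). Open path.

**Shape 4** — `<path>` regular polygon, stroke `#000000` → cut (S802, F1182). Machine vertices: (136.780,117.480) → (190.664,100.153) → (190.836,43.552) → (137.059,25.898) → (103.650,71.588) → (136.780,117.480). Closed: final G1 returns to the first vertex.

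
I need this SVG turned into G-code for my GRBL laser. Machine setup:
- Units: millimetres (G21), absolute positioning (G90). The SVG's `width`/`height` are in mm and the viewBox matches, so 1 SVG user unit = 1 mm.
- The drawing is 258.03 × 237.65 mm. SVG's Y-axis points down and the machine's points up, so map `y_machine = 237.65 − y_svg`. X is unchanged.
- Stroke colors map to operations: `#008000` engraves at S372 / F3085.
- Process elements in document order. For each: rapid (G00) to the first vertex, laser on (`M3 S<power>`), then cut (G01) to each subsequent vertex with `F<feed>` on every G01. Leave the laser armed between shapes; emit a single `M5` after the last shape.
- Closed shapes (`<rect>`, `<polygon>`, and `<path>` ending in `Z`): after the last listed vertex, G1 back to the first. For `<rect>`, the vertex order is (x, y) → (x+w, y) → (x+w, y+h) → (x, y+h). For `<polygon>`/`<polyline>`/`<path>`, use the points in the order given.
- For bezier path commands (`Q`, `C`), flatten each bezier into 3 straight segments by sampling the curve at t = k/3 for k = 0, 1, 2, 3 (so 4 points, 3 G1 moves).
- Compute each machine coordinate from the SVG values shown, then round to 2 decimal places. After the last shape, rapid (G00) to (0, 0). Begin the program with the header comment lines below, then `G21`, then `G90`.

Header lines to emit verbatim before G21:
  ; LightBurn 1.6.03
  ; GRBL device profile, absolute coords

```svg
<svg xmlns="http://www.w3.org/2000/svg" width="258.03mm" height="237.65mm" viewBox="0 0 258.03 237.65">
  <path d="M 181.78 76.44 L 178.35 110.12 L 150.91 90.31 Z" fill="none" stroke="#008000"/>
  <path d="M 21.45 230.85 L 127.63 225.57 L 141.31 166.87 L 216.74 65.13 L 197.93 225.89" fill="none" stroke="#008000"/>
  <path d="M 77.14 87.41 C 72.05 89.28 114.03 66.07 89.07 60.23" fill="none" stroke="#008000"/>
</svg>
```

viewBox `0 0 258.03 237.65` with mm width/height → 1 unit = 1 mm. Flip: y_m = 237.65 − y_svg.

**Shape 1** — `<path>` regular polygon, stroke `#008000` → engrave (S372, F3085). Machine vertices: (181.78,161.21) → (178.35,127.53) → (150.91,147.34) → (181.78,161.21). Closed: final G1 returns to the first vertex.

**Shape 2** — `<path>` open polyline, stroke `#008000` → engrave (S372, F3085). Machine vertices: (21.45,6.80) → (127.63,12.08) → (141.31,70.78) → (216.74,172.52) → (197.93,11.76). Open path.

**Shape 3** — `<path>` cubic bezier, stroke `#008000` → engrave (S372, F3085). Control points (SVG): P0=(77.14,87.41), P1=(72.05,89.28), P2=(114.03,66.07), P3=(89.07,60.23); sampled at t=k/3. Machine vertices: (77.14,150.24) → (83.52,155.16) → (95.94,167.36) → (89.07,177.42). Open path.

; LightBurn 1.6.03
; GRBL device profile, absolute coords
G21
G90
G00 X181.78 Y161.21
M3 S372
G01 X178.35 Y127.53 F3085
G01 X150.91 Y147.34 F3085
G01 X181.78 Y161.21 F3085
G00 X21.45 Y6.80
M3 S372
G01 X127.63 Y12.08 F3085
G01 X141.31 Y70.78 F3085
G01 X216.74 Y172.52 F3085
G01 X197.93 Y11.76 F3085
G00 X77.14 Y150.24
M3 S372
G01 X83.52 Y155.16 F3085
G01 X95.94 Y167.36 F3085
G01 X89.07 Y177.42 F3085
M5
G00 X0.00 Y0.00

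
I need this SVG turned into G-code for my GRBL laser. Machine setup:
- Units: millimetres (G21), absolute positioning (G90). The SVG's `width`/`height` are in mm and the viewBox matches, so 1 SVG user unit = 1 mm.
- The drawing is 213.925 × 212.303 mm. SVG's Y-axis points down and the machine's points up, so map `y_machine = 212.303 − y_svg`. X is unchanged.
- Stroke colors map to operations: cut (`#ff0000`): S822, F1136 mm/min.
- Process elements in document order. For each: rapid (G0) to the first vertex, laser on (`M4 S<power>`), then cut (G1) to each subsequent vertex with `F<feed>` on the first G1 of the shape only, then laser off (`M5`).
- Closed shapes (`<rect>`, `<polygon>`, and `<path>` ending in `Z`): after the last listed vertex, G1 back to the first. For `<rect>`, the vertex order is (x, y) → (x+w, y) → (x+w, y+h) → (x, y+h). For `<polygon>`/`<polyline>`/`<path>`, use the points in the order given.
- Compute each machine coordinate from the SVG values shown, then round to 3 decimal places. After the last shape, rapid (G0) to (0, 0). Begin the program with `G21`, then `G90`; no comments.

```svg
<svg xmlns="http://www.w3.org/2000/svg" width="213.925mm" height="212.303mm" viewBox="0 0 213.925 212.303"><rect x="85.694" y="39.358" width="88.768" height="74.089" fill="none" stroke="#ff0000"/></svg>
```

G21
G90
G0 X85.694 Y172.945
M4 S822
G1 X174.462 Y172.945 F1136
G1 X174.462 Y98.856
G1 X85.694 Y98.856
G1 X85.694 Y172.945
M5
G0 X0.000 Y0.000

1 u = 1 mm; y_m = 212.303 − y.

[1] `<rect>` rectangle, #ff0000→cut S822 F1136: (85.694,172.945) → (174.462,172.945) → (174.462,98.856) → (85.694,98.856) → (85.694,172.945) (closed)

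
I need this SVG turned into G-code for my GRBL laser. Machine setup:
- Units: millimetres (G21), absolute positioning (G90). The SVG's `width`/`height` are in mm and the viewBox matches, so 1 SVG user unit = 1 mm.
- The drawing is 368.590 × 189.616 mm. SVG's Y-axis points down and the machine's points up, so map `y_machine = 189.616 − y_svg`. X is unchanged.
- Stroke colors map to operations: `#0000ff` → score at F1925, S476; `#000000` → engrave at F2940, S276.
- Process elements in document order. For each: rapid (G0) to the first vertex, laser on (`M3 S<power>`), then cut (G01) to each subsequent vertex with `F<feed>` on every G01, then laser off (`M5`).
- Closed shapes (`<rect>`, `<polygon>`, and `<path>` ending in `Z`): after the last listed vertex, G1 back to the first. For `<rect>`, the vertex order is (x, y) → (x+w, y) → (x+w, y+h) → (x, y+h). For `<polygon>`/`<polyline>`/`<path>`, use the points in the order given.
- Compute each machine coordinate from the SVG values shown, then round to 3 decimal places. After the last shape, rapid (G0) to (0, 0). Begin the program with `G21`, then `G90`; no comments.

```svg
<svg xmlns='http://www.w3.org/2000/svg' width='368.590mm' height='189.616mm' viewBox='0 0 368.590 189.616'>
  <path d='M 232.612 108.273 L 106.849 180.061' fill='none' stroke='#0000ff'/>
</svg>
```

G21
G90
G0 X232.612 Y81.343
M3 S476
G01 X106.849 Y9.555 F1925
M5
G0 X0.000 Y0.000

viewBox `0 0 368.590 189.616` with mm width/height → 1 unit = 1 mm. Flip: y_m = 189.616 − y_svg.

**Shape 1** — `<path>` line segment, stroke `#0000ff` → score (S476, F1925). Machine vertices: (232.612,81.343) → (106.849,9.555). Open path.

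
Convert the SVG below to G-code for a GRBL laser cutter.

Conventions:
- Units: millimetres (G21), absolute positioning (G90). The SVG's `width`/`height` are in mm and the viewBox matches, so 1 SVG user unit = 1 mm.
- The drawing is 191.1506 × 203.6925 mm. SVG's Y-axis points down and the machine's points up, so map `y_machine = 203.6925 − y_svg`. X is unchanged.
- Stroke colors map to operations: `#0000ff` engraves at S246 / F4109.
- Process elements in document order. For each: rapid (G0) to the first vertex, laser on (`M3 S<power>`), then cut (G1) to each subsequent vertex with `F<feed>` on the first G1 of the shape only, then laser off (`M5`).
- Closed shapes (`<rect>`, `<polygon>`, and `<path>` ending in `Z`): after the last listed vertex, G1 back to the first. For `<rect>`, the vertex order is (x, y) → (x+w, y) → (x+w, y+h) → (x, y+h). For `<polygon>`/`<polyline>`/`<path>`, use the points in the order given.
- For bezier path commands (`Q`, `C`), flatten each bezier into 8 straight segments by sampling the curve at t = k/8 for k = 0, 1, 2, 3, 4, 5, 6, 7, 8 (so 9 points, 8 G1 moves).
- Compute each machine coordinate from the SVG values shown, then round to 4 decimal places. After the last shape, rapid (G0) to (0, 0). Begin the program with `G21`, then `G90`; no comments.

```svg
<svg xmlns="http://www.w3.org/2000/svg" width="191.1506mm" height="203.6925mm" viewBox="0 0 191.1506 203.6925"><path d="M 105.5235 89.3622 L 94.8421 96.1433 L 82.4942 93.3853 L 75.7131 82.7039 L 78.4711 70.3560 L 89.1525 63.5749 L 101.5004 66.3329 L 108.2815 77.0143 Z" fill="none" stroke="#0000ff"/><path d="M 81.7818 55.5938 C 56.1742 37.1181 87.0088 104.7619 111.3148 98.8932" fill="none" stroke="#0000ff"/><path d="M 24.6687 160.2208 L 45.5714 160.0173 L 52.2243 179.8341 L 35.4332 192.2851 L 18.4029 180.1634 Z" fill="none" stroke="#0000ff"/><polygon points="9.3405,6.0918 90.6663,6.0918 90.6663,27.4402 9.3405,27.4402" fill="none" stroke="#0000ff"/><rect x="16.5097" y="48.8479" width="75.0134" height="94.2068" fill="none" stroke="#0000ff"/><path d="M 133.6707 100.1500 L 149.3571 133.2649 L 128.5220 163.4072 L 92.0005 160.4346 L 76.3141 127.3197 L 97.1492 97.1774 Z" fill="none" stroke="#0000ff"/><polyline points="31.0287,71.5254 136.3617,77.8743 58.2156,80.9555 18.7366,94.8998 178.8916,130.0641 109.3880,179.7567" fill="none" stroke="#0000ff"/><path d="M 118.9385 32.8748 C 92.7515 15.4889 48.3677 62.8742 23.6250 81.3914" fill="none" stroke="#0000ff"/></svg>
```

G21
G90
G0 X105.5235 Y114.3303
M3 S246
G1 X94.8421 Y107.5492 F4109
G1 X82.4942 Y110.3072
G1 X75.7131 Y120.9886
G1 X78.4711 Y133.3365
G1 X89.1525 Y140.1176
G1 X101.5004 Y137.3596
G1 X108.2815 Y126.6782
G1 X105.5235 Y114.3303
M5
G0 X81.7818 Y148.0987
M3 S246
G1 X74.7017 Y151.3020 F4109
G1 X72.1751 Y148.3023
G1 X73.4641 Y140.9703
G1 X77.8307 Y131.1766
G1 X84.5370 Y120.7920
G1 X92.8451 Y111.6871
G1 X102.0170 Y105.7327
G1 X111.3148 Y104.7993
M5
G0 X24.6687 Y43.4717
M3 S246
G1 X45.5714 Y43.6752 F4109
G1 X52.2243 Y23.8584
G1 X35.4332 Y11.4074
G1 X18.4029 Y23.5291
G1 X24.6687 Y43.4717
M5
G0 X9.3405 Y197.6007
M3 S246
G1 X90.6663 Y197.6007 F4109
G1 X90.6663 Y176.2523
G1 X9.3405 Y176.2523
G1 X9.3405 Y197.6007
M5
G0 X16.5097 Y154.8446
M3 S246
G1 X91.5231 Y154.8446 F4109
G1 X91.5231 Y60.6378
G1 X16.5097 Y60.6378
G1 X16.5097 Y154.8446
M5
G0 X133.6707 Y103.5425
M3 S246
G1 X149.3571 Y70.4276 F4109
G1 X128.5220 Y40.2853
G1 X92.0005 Y43.2579
G1 X76.3141 Y76.3728
G1 X97.1492 Y106.5151
G1 X133.6707 Y103.5425
M5
G0 X31.0287 Y132.1671
M3 S246
G1 X136.3617 Y125.8182 F4109
G1 X58.2156 Y122.7370
G1 X18.7366 Y108.7927
G1 X178.8916 Y73.6284
G1 X109.3880 Y23.9358
M5
G0 X118.9385 Y170.8177
M3 S246
G1 X108.3393 Y174.4842 F4109
G1 X96.4776 Y173.1756
G1 X83.7967 Y167.9895
G1 X70.7401 Y160.0231
G1 X57.7513 Y150.3737
G1 X45.2735 Y140.1387
G1 X33.7503 Y130.4154
G1 X23.6250 Y122.3011
M5
G0 X0.0000 Y0.0000

1 u = 1 mm; y_m = 203.6925 − y.

[1] `<path>` regular polygon, #0000ff→engrave S246 F4109: (105.5235,114.3303) → (94.8421,107.5492) → (82.4942,110.3072) → (75.7131,120.9886) → (78.4711,133.3365) → (89.1525,140.1176) → (101.5004,137.3596) → (108.2815,126.6782) → (105.5235,114.3303) (closed)

[2] `<path>` cubic bezier, #0000ff→engrave S246 F4109: (81.7818,148.0987) → (74.7017,151.3020) → (72.1751,148.3023) → (73.4641,140.9703) → (77.8307,131.1766) → (84.5370,120.7920) → (92.8451,111.6871) → (102.0170,105.7327) → (111.3148,104.7993)

[3] `<path>` regular polygon, #0000ff→engrave S246 F4109: (24.6687,43.4717) → (45.5714,43.6752) → (52.2243,23.8584) → (35.4332,11.4074) → (18.4029,23.5291) → (24.6687,43.4717) (closed)

[4] `<polygon>` rectangle, #0000ff→engrave S246 F4109: (9.3405,197.6007) → (90.6663,197.6007) → (90.6663,176.2523) → (9.3405,176.2523) → (9.3405,197.6007) (closed)

[5] `<rect>` rectangle, #0000ff→engrave S246 F4109: (16.5097,154.8446) → (91.5231,154.8446) → (91.5231,60.6378) → (16.5097,60.6378) → (16.5097,154.8446) (closed)

[6] `<path>` regular polygon, #0000ff→engrave S246 F4109: (133.6707,103.5425) → (149.3571,70.4276) → (128.5220,40.2853) → (92.0005,43.2579) → (76.3141,76.3728) → (97.1492,106.5151) → (133.6707,103.5425) (closed)

[7] `<polyline>` open polyline, #0000ff→engrave S246 F4109: (31.0287,132.1671) → (136.3617,125.8182) → (58.2156,122.7370) → (18.7366,108.7927) → (178.8916,73.6284) → (109.3880,23.9358)

[8] `<path>` cubic bezier, #0000ff→engrave S246 F4109: (118.9385,170.8177) → (108.3393,174.4842) → (96.4776,173.1756) → (83.7967,167.9895) → (70.7401,160.0231) → (57.7513,150.3737) → (45.2735,140.1387) → (33.7503,130.4154) → (23.6250,122.3011)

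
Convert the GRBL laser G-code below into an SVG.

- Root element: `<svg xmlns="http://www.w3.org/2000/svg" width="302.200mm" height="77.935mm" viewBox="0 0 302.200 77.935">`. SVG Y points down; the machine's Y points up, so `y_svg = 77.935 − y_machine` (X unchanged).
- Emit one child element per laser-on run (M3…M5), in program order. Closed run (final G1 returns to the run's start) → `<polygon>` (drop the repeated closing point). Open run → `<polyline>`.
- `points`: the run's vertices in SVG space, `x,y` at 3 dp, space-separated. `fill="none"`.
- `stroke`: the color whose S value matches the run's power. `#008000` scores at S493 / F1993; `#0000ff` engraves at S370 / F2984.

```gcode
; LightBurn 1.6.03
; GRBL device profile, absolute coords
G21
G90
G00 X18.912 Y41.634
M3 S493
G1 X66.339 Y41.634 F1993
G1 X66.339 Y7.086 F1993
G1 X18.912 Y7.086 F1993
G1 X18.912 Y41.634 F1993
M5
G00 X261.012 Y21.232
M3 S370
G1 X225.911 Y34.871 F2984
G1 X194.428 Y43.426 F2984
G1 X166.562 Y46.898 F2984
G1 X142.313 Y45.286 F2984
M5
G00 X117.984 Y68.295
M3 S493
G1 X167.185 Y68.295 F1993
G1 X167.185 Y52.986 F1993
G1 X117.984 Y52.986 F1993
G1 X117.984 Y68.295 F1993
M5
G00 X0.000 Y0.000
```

y_svg = 77.935 − y_m.

[1] S493→`#008000` (score); closed run; points: 18.912,36.301 66.339,36.301 66.339,70.849 18.912,70.849

[2] S370→`#0000ff` (engrave); open run; points: 261.012,56.703 225.911,43.064 194.428,34.509 166.562,31.037 142.313,32.649

[3] S493→`#008000` (score); closed run; points: 117.984,9.640 167.185,9.640 167.185,24.949 117.984,24.949

<svg xmlns="http://www.w3.org/2000/svg" width="302.200mm" height="77.935mm" viewBox="0 0 302.200 77.935">
  <polygon points="18.912,36.301 66.339,36.301 66.339,70.849 18.912,70.849" fill="none" stroke="#008000"/>
  <polyline points="261.012,56.703 225.911,43.064 194.428,34.509 166.562,31.037 142.313,32.649" fill="none" stroke="#0000ff"/>
  <polygon points="117.984,9.640 167.185,9.640 167.185,24.949 117.984,24.949" fill="none" stroke="#008000"/>
</svg>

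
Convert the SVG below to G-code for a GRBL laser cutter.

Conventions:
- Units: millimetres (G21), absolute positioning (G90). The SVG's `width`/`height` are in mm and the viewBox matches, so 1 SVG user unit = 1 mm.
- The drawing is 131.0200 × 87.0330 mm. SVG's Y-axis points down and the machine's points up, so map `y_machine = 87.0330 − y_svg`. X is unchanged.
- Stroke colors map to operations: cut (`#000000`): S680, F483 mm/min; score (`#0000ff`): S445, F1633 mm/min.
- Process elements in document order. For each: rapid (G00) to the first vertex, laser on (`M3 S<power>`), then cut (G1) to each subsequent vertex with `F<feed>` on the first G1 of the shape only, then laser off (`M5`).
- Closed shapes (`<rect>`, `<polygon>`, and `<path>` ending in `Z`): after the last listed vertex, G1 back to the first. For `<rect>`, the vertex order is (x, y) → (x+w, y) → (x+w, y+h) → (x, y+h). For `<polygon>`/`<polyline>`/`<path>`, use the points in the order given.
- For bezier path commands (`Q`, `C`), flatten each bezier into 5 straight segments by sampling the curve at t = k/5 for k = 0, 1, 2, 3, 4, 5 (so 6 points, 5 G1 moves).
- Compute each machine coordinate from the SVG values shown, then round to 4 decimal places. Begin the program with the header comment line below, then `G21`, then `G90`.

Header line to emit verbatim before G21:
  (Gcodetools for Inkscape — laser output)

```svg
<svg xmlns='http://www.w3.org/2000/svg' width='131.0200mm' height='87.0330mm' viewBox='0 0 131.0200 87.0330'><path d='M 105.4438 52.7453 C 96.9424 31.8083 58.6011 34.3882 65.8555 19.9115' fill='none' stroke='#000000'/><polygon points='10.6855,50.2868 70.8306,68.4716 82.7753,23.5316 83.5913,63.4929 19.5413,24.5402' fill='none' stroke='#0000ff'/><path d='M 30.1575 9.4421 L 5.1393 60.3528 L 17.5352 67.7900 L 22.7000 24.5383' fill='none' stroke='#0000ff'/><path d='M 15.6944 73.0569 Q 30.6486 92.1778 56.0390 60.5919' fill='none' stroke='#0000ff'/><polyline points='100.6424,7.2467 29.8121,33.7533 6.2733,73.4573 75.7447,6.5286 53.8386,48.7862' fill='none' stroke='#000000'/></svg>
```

1 u = 1 mm; y_m = 87.0330 − y.

[1] `<path>` cubic bezier, #000000→cut S680 F483: (105.4438,34.2877) → (97.3657,44.3525) → (85.7468,50.7207) → (74.2083,55.3399) → (66.3709,60.1577) → (65.8555,67.1215)

[2] `<polygon>` closed polygon, #0000ff→score S445 F1633: (10.6855,36.7462) → (70.8306,18.5614) → (82.7753,63.5014) → (83.5913,23.5401) → (19.5413,62.4928) → (10.6855,36.7462) (closed)

[3] `<path>` open polyline, #0000ff→score S445 F1633: (30.1575,77.5909) → (5.1393,26.6802) → (17.5352,19.2430) → (22.7000,62.4947)

[4] `<path>` quadratic bezier, #0000ff→score S445 F1633: (15.6944,13.9761) → (22.0935,8.3560) → (29.3276,6.7925) → (37.3965,9.2855) → (46.3003,15.8350) → (56.0390,26.4411)

[5] `<polyline>` open polyline, #000000→cut S680 F483: (100.6424,79.7863) → (29.8121,53.2797) → (6.2733,13.5757) → (75.7447,80.5044) → (53.8386,38.2468)

(Gcodetools for Inkscape — laser output)
G21
G90
G00 X105.4438 Y34.2877
M3 S680
G1 X97.3657 Y44.3525 F483
G1 X85.7468 Y50.7207
G1 X74.2083 Y55.3399
G1 X66.3709 Y60.1577
G1 X65.8555 Y67.1215
M5
G00 X10.6855 Y36.7462
M3 S445
G1 X70.8306 Y18.5614 F1633
G1 X82.7753 Y63.5014
G1 X83.5913 Y23.5401
G1 X19.5413 Y62.4928
G1 X10.6855 Y36.7462
M5
G00 X30.1575 Y77.5909
M3 S445
G1 X5.1393 Y26.6802 F1633
G1 X17.5352 Y19.2430
G1 X22.7000 Y62.4947
M5
G00 X15.6944 Y13.9761
M3 S445
G1 X22.0935 Y8.3560 F1633
G1 X29.3276 Y6.7925
G1 X37.3965 Y9.2855
G1 X46.3003 Y15.8350
G1 X56.0390 Y26.4411
M5
G00 X100.6424 Y79.7863
M3 S680
G1 X29.8121 Y53.2797 F483
G1 X6.2733 Y13.5757
G1 X75.7447 Y80.5044
G1 X53.8386 Y38.2468
M5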